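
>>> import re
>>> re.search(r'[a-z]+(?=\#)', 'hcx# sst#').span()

Because the assertion is zero-width, the text it checks is not consumed and won't appear in the result.
Unlike `match`, `search` isn't anchored — it looks for the pattern anywhere in the string.
The match spans [0:3] → 'hcx'.

(0, 3)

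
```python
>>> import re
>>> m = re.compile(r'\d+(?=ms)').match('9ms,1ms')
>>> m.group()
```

'9'

The lookaround is zero-width — it requires the adjacent text to match without consuming it, so the asserted text isn't part of the match.
With `match`, the pattern is implicitly anchored at the beginning.
The match spans [0:1] → '9'.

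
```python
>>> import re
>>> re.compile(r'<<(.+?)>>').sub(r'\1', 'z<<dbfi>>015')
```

'zdbfi015'

Matches: at [1:9] → '<<dbfi>>'.
Each match is replaced using the text its own group 1 captured.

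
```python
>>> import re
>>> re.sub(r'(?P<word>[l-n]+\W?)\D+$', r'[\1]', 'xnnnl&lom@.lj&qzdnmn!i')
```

The pattern matches one or more of a character in [l-n], then optionally a non-word character (captured as 'word'); then one or more of a non-digit; then anchored at the end.
The replacement refers to a captured group, so each match is rewritten using its own captured text.

'x[nnnl&]'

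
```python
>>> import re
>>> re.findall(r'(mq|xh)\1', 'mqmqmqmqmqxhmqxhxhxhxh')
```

After group 1 captures some text, `\1` only succeeds where that same text appears again.
Matches: at [0:4] match 'mqmq', group 1 = 'mq'; at [4:8] match 'mqmq', group 1 = 'mq'; at [14:18] match 'xhxh', group 1 = 'xh'; at [18:22] match 'xhxh', group 1 = 'xh'.
One capturing group, so `findall` returns just the captured substring from each match — 4 in all.

['mq', 'mq', 'xh', 'xh']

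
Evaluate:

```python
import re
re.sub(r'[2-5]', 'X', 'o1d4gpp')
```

`sub` substitutes 'X' at each match site.

'o1dXgpp'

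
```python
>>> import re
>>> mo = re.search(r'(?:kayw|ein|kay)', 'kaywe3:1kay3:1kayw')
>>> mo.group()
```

Alternation isn't longest-match — the leftmost alternative that fits at this position is chosen.
The match spans [0:4] → 'kayw'.

'kayw'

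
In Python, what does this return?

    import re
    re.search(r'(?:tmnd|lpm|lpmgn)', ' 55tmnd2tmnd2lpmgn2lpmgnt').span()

The match spans [3:7] → 'tmnd'.

(3, 7)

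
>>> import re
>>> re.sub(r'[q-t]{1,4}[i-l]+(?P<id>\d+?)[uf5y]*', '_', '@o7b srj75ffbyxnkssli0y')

'@o7b _byxnk_'

This matches 1 to 4 of a character in [q-t], then one or more of a character in [i-l]; then one or more of a digit (lazy) (captured as 'id'); then zero or more of one of [uf5y].
Matches: at [5:12] → 'srj75ff'; at [17:23] → 'ssli0y'.
Each match is replaced by '_'.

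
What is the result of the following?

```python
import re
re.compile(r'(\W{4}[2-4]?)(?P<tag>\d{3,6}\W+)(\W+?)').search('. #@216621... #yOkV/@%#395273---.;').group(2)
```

'16621... '

Pattern: exactly 4 of a non-word character, then optionally a character in [2-4] (captured); then 3 to 6 of a digit, then one or more of a non-word character (captured as 'tag'); then one or more of a non-word character (lazy) (captured).
`re.search` tries every starting position until one works.
The match spans [0:15] → '. #@216621... #'.
Captured: group 1 = '. #@2', group 2 = '16621... ', group 3 = '#'.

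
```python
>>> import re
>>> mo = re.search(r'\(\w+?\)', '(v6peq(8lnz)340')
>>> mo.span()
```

The match spans [6:12] → '(8lnz)'.

(6, 12)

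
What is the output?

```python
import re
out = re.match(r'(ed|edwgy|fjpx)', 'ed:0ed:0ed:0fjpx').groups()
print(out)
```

`re.match` only tries the pattern at the start of the string.
The match spans [0:2] → 'ed'.
Captured: group 1 = 'ed'.

('ed',)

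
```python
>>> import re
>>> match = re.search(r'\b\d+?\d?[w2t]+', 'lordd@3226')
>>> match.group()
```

'322'

This matches a word boundary (`\b`, zero-width); then one or more of a digit (lazy), then optionally a digit; then one or more of one of [w2t].
`re.search` tries every starting position until one works.
The match spans [6:9] → '322'.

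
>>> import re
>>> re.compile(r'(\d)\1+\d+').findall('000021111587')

['0']

After group 1 captures some text, `\1` only succeeds where that same text appears again.
Matches: at [0:12] match '000021111587', group 1 = '0'.
With a single group, `findall` returns only what that group captured — 1 item.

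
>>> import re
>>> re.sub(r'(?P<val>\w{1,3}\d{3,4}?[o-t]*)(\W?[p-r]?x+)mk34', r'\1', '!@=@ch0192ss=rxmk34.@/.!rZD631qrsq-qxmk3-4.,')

`\1` in the replacement pulls in group 1's text for each match.

'!@=@ch0192ss.@/.!rZD631qrsq-qxmk3-4.,'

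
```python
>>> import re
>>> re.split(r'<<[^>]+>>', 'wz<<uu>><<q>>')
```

`split` removes every match and returns the 3 fragments in between.

['wz', '', '']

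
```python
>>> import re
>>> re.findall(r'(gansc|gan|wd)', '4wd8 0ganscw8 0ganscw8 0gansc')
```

Branches in `(...|...)` are attempted left-to-right; the first branch that allows the whole pattern to succeed is taken.
Matches: at [1:3] match 'wd', group 1 = 'wd'; at [6:11] match 'gansc', group 1 = 'gansc'; at [15:20] match 'gansc', group 1 = 'gansc'; at [24:29] match 'gansc', group 1 = 'gansc'.
Because there's exactly one group, `findall` drops the full match and keeps group 1 from each hit.

['wd', 'gansc', 'gansc', 'gansc']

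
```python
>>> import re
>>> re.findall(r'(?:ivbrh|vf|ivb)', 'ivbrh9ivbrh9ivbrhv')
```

['ivbrh', 'ivbrh', 'ivbrh']

Branches in `(...|...)` are attempted left-to-right; the first branch that allows the whole pattern to succeed is taken.
Since nothing is captured, `findall` lists the 3 matched substrings directly.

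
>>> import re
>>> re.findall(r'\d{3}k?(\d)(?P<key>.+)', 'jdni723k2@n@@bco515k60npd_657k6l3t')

2 groups means the one result is a tuple of 2 captured strings — 1 here.

[('2', '@n@@bco515k60npd_657k6l3t')]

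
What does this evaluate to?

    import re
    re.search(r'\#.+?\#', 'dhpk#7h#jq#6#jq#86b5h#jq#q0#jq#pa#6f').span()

(4, 8)

The match spans [4:8] → '#7h#'.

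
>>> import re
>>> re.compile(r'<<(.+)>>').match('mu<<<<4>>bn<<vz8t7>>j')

None

`match` is anchored at position 0; if the pattern doesn't fit there, it returns None.
Here the string doesn't start with a match, so the call returns None.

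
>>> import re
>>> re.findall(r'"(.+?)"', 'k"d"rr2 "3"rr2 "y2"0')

['d', '3', 'y2']

Scanning left to right: at [1:4] match '"d"', group 1 = 'd'; at [8:11] match '"3"', group 1 = '3'; at [15:19] match '"y2"', group 1 = 'y2'.
`findall` collects group 1 from each match (3 total).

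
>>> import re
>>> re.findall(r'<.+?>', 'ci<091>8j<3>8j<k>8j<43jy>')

['<091>', '<3>', '<k>', '<43jy>']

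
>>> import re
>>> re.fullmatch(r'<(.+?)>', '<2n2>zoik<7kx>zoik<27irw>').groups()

The match spans [0:25] → '<2n2>zoik<7kx>zoik<27irw>'.
Captured: group 1 = '2n2>zoik<7kx>zoik<27irw'.

('2n2>zoik<7kx>zoik<27irw',)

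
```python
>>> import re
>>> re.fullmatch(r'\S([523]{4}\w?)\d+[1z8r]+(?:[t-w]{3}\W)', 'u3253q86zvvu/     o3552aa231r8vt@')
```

None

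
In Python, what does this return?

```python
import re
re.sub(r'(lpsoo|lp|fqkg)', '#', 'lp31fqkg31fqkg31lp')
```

Matches: at [0:2] → 'lp'; at [4:8] → 'fqkg'; at [10:14] → 'fqkg'; at [16:18] → 'lp'.
Every occurrence is swapped for '#'.

'#31#31#31#'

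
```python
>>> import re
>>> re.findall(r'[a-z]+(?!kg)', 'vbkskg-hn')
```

['vbkskg', 'hn']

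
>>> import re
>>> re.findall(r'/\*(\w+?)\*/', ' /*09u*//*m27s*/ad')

Scanning left to right: at [1:8] match '/*09u*/', group 1 = '09u'; at [8:16] match '/*m27s*/', group 1 = 'm27s'.
Because there's exactly one group, `findall` drops the full match and keeps group 1 from each hit.

['09u', 'm27s']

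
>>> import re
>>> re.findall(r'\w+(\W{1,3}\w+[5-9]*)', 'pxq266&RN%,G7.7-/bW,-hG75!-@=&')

['&RN', '.7', ',-hG75']

The pattern matches one or more of a word character; then 1 to 3 of a non-word character, then one or more of a word character, then zero or more of a character in [5-9] (captured).
Matches: at [0:9] match 'pxq266&RN', group 1 = '&RN'; at [11:15] match 'G7.7', group 1 = '.7'; at [17:25] match 'bW,-hG75', group 1 = ',-hG75'.
With a single group, `findall` returns only what that group captured — 3 items.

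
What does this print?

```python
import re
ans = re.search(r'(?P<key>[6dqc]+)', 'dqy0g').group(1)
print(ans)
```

dq

The pattern matches one or more of one of [6dqc] (captured as 'key').
Unlike `match`, `search` isn't anchored — it looks for the pattern anywhere in the string.
The match spans [0:2] → 'dq'.
Captured: group 1 = 'dq'.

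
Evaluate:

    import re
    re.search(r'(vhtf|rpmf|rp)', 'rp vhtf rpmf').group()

'rp'

Unlike `match`, `search` isn't anchored — it looks for the pattern anywhere in the string.
The match spans [0:2] → 'rp'.
Captured: group 1 = 'rp'.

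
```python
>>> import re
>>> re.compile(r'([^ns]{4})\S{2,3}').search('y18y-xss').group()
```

The pattern matches exactly 4 of any character except [ns] (captured); then 2 to 3 of a non-whitespace character.
Unlike `match`, `search` isn't anchored — it looks for the pattern anywhere in the string.
The match spans [0:7] → 'y18y-xs'.
Captured: group 1 = 'y18y'.

'y18y-xs'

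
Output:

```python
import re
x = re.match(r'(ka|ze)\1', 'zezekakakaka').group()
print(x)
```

With `match`, the pattern is implicitly anchored at the beginning.
The match spans [0:4] → 'zeze'.

zeze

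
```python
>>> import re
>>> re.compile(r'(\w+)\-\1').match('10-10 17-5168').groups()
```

('10',)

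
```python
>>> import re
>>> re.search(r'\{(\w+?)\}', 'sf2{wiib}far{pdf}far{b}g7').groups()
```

`search` walks the string left to right and returns the first match it finds.
The match spans [3:9] → '{wiib}'.
Captured: group 1 = 'wiib'.

('wiib',)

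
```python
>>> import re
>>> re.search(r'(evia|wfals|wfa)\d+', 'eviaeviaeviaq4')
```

`re.search` scans for the first position where the pattern succeeds.
Here the pattern never matches, so the call returns None.

None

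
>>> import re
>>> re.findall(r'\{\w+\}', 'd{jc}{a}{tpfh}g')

['{jc}', '{a}', '{tpfh}']

Scanning left to right: at [1:5] → '{jc}'; at [5:8] → '{a}'; at [8:14] → '{tpfh}'.
Since nothing is captured, `findall` lists the 3 matched substrings directly.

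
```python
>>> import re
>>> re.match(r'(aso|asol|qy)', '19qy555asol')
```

`re.match` only tries the pattern at the start of the string.
Here position 0 doesn't satisfy it, so the call returns None.

None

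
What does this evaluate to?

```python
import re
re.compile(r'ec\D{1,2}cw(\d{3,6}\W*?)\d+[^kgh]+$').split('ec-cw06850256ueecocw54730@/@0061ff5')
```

['', '068502', '']

Pattern: the literal 'ec', then 1 to 2 of a non-digit, then the literal 'cw'; then 3 to 6 of a digit, then zero or more of a non-word character (lazy) (captured); then one or more of a digit, then one or more of any character except [kgh]; then anchored at the end.
Matches to split on: at [0:35] → 'ec-cw06850256ueecocw54730@/@0061ff5'.
With a capturing group present, the delimiter's captured portion is kept in the result list.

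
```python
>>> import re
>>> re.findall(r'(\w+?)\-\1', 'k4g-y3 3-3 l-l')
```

`\1` has to match the exact text group 1 already captured.
One capturing group, so `findall` returns just the captured substring from each match — 2 in all.

['3', 'l']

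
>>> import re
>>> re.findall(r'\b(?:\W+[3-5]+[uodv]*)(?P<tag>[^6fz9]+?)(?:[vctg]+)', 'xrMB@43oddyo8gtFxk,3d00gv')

Pattern: a word boundary (`\b`, zero-width); then one or more of a non-word character, then one or more of a character in [3-5], then zero or more of one of [uodv] (non-capturing group); then one or more of any character except [6fz9] (lazy) (captured as 'tag'); then one or more of one of [vctg] (non-capturing group).
The `?` after the quantifier makes it lazy — it takes as little as possible before letting the rest of the pattern try.
Walking the string: at [4:15] match '@43oddyo8gt', group 1 = 'yo8'; at [18:25] match ',3d00gv', group 1 = '00'.
Because there's exactly one group, `findall` drops the full match and keeps group 1 from each hit.

['yo8', '00']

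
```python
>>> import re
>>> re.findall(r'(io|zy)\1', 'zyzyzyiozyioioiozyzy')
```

The backreference `\1` re-matches whatever the first group consumed, character for character.
Matches: at [0:4] match 'zyzy', group 1 = 'zy'; at [10:14] match 'ioio', group 1 = 'io'; at [16:20] match 'zyzy', group 1 = 'zy'.
With a single group, `findall` returns only what that group captured — 3 items.

['zy', 'io', 'zy']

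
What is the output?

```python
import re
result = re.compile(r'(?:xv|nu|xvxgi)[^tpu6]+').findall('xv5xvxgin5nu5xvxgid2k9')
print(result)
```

['xv5xvxgin5n', 'xvxgid2k9']

Scanning left to right: at [0:11] → 'xv5xvxgin5n'; at [13:22] → 'xvxgid2k9'.
With no groups in the pattern, `findall` gives back each whole match — 2 here.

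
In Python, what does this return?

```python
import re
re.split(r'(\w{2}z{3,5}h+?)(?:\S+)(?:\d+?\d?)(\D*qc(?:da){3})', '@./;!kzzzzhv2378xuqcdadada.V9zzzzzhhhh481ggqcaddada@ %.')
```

['@./;!', 'kzzzzh', 'xuqcdadada', '.V9zzzzzhhhh481ggqcaddada@ %.']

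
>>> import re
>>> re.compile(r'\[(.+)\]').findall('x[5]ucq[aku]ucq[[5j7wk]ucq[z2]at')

Walking the string: at [1:30] match '[5]ucq[aku]ucq[[5j7wk]ucq[z2]', group 1 = '5]ucq[aku]ucq[[5j7wk]ucq[z2'.
`findall` collects group 1 from the one match (1 total).

['5]ucq[aku]ucq[[5j7wk]ucq[z2']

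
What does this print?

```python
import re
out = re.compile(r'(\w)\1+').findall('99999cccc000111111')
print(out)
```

The backreference `\1` re-matches whatever the first group consumed, character for character.
Scanning left to right: at [0:5] match '99999', group 1 = '9'; at [5:9] match 'cccc', group 1 = 'c'; at [9:12] match '000', group 1 = '0'; at [12:18] match '111111', group 1 = '1'.
One capturing group, so `findall` returns just the captured substring from each match — 4 in all.

['9', 'c', '0', '1']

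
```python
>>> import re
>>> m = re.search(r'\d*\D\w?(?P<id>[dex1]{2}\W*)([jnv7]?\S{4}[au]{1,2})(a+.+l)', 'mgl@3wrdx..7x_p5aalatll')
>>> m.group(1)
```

The match spans [4:23] → '3wrdx..7x_p5aalatll'.
Captured: group 1 = 'dx..', group 2 = '7x_p5a', group 3 = 'alatll'.

'dx..'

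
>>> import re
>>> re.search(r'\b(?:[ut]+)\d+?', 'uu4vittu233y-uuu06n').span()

This matches a word boundary (`\b`, zero-width); then one or more of one of [ut] (non-capturing group); then one or more of a digit (lazy).
Unlike `match`, `search` isn't anchored — it looks for the pattern anywhere in the string.
The match spans [0:3] → 'uu4'.

(0, 3)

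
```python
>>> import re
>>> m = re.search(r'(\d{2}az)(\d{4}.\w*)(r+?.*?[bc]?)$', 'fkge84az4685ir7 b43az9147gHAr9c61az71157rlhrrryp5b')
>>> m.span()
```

The match spans [4:50] → '84az4685ir7 b43az9147gHAr9c61az71157rlhrrryp5b'.

(4, 50)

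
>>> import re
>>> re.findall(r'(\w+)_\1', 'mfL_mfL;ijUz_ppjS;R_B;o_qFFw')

`\1` has to match the exact text group 1 already captured.
One capturing group, so `findall` returns just the captured substring from the one match — 1 in all.

['mfL']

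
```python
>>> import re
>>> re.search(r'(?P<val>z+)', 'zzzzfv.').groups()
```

The match spans [0:4] → 'zzzz'.
Captured: group 1 = 'zzzz'.

('zzzz',)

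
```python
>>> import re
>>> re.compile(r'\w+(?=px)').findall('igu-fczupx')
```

['fczu']

The positive lookaround only admits positions where the adjacent text matches; those characters stay outside the span.
No capturing groups, so `findall` returns the 1 full match string.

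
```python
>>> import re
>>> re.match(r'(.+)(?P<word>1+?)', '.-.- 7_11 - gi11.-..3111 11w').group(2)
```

'1'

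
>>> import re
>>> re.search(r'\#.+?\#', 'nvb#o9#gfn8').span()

`re.search` tries every starting position until one works.
The match spans [3:7] → '#o9#'.

(3, 7)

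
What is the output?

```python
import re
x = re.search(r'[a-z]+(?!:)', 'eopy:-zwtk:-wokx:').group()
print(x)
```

eop

A negative assertion filters positions out without eating any characters.
The match spans [0:3] → 'eop'.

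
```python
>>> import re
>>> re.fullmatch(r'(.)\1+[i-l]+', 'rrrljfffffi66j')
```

After group 1 captures some text, `\1` only succeeds where that same text appears again.
`re.fullmatch` is like wrapping the pattern in `^…$` (in single-line mode).
Here the pattern can't cover the whole string, so the call returns None.

None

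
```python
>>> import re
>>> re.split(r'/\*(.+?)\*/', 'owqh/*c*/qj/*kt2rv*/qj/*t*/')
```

['owqh', 'c', 'qj', 'kt2rv', 'qj', 't', '']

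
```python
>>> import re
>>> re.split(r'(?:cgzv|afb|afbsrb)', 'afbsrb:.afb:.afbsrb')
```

`|` is ordered: at each position the engine commits to the first alternative that works.
Splitting on the pattern gives 4 pieces.

['', 'srb:.', ':.', 'srb']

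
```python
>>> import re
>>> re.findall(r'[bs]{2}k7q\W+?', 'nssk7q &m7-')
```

['ssk7q ']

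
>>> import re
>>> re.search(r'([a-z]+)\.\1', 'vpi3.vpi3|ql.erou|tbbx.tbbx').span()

A backreference is literal: `\1` must see the identical characters the first group matched.
The match spans [18:27] → 'tbbx.tbbx'.

(18, 27)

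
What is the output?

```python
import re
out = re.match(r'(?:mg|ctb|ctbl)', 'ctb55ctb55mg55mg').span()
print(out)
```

(0, 3)

With `match`, the pattern is implicitly anchored at the beginning.
The match spans [0:3] → 'ctb'.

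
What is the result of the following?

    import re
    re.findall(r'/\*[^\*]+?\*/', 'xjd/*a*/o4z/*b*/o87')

With no groups in the pattern, `findall` gives back each whole match — 2 here.

['/*a*/', '/*b*/']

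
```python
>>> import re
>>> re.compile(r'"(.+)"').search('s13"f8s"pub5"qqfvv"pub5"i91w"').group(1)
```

'f8s"pub5"qqfvv"pub5"i91w'

`re.search` scans for the first position where the pattern succeeds.
The match spans [3:29] → '"f8s"pub5"qqfvv"pub5"i91w"'.
Captured: group 1 = 'f8s"pub5"qqfvv"pub5"i91w'.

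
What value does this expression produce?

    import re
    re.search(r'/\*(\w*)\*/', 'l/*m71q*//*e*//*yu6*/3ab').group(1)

`re.search` tries every starting position until one works.
The match spans [1:9] → '/*m71q*/'.
Captured: group 1 = 'm71q'.

'm71q'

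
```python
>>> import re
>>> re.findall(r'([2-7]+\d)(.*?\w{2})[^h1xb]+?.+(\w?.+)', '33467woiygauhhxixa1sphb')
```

[('33467', 'wo', 'b')]

The pattern matches one or more of a character in [2-7], then a digit (captured); then zero or more of any character (lazy), then exactly 2 of a word character (captured); then one or more of any character except [h1xb] (lazy), then one or more of any character; then optionally a word character, then one or more of any character (captured).
Lazy quantifiers expand one character at a time until the remainder of the pattern can match.
Scanning left to right: at [0:23] match '33467woiygauhhxixa1sphb', groups = ('33467', 'wo', 'b').
3 groups means the one result is a tuple of 3 captured strings — 1 here.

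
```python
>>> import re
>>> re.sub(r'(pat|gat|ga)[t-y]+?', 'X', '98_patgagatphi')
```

'98_patgaXphi'

`sub` substitutes 'X' at each match site.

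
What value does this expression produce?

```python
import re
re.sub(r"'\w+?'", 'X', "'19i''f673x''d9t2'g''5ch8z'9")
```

"XXXg'X9"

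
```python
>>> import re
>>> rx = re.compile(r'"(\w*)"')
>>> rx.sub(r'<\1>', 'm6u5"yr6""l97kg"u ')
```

Matches: at [4:9] → '"yr6"'; at [9:16] → '"l97kg"'.
The replacement refers to a captured group, so each match is rewritten using its own captured text.

'm6u5<yr6><l97kg>u '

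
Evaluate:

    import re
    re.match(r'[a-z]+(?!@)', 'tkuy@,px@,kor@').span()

(0, 3)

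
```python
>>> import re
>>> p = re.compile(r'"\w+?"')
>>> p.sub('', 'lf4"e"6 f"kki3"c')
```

'lf46 fc'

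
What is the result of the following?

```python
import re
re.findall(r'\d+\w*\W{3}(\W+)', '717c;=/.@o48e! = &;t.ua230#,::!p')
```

['.@', ' &;', ':!']

The pattern matches one or more of a digit; then zero or more of a word character, then exactly 3 of a non-word character; then one or more of a non-word character (captured).
`findall` collects group 1 from each match (3 total).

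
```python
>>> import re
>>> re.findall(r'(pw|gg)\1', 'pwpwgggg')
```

['pw', 'gg']

After group 1 captures some text, `\1` only succeeds where that same text appears again.
`findall` collects group 1 from each match (2 total).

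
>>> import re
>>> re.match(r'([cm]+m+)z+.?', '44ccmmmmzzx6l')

With `match`, the pattern is implicitly anchored at the beginning.
Here the pattern fails at index 0, so the call returns None.

None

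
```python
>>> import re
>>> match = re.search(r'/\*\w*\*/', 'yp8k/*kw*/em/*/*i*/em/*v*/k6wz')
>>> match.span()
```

(4, 10)

The match spans [4:10] → '/*kw*/'.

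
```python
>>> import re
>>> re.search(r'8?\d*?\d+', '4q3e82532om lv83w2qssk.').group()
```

'4'

The pattern matches optionally a literal '8'; then zero or more of a digit (lazy), then one or more of a digit.
Unlike `match`, `search` isn't anchored — it looks for the pattern anywhere in the string.
The match spans [0:1] → '4'.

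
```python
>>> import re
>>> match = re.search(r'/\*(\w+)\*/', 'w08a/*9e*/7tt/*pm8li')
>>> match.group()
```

The match spans [4:10] → '/*9e*/'.

'/*9e*/'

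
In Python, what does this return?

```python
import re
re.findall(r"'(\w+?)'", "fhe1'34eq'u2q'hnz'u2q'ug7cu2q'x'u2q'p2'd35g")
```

['34eq', 'hnz', 'ug7cu2q', 'u2q']

`findall` collects group 1 from each match (4 total).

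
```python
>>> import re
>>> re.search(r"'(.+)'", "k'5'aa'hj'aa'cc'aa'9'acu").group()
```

The match spans [1:21] → "'5'aa'hj'aa'cc'aa'9'".

"'5'aa'hj'aa'cc'aa'9'"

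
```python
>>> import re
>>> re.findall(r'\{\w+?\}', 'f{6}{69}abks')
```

['{6}', '{69}']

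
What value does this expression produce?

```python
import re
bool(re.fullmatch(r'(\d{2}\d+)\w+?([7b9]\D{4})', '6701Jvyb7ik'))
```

False

This matches exactly 2 of a digit, then one or more of a digit (captured); then one or more of a word character (lazy); then one of [7b9], then exactly 4 of a non-digit (captured).
For `fullmatch`, every character of the input must be accounted for by the pattern.
Here there's no way to consume every character, so the call returns None, and `bool(None)` is False.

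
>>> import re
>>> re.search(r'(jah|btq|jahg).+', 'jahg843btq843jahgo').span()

(0, 18)

`search` walks the string left to right and returns the first match it finds.
The match spans [0:18] → 'jahg843btq843jahgo'.
Captured: group 1 = 'jah'.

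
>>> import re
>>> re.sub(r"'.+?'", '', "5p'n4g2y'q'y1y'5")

'5pq5'

A non-greedy quantifier consumes as few characters as it can — just enough that the remainder of the pattern still matches from where it stops; whatever follows it matches normally.
Matches: at [2:9] → "'n4g2y'"; at [10:15] → "'y1y'".
`sub` substitutes '' at each match site.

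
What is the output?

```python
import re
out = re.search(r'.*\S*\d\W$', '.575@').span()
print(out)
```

(0, 5)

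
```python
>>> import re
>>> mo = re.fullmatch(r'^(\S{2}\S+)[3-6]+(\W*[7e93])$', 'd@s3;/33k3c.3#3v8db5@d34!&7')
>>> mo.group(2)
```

'!&7'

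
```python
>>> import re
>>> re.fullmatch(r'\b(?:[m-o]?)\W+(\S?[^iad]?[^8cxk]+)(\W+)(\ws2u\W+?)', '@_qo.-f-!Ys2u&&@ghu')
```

None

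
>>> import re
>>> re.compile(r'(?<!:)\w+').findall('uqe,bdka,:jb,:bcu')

['uqe', 'bdka', 'b', 'cu']

`(?!…)`/`(?<!…)` only lets a position through if the neighbouring text does NOT match; no characters are consumed.
Scanning left to right: at [0:3] → 'uqe'; at [4:8] → 'bdka'; at [11:12] → 'b'; at [15:17] → 'cu'.
Since nothing is captured, `findall` lists the 4 matched substrings directly.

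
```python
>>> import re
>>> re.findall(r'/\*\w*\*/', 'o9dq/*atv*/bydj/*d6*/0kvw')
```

['/*atv*/', '/*d6*/']

Scanning left to right: at [4:11] → '/*atv*/'; at [15:21] → '/*d6*/'.
`findall` yields the raw match text (2 of them) because the pattern has no groups.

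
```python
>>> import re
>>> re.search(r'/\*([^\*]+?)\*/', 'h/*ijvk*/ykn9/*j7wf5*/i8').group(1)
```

'ijvk'

`re.search` scans for the first position where the pattern succeeds.
The match spans [1:9] → '/*ijvk*/'.
Captured: group 1 = 'ijvk'.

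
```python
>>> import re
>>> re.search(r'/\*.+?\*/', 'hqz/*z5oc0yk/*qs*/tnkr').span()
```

`search` walks the string left to right and returns the first match it finds.
The match spans [3:18] → '/*z5oc0yk/*qs*/'.

(3, 18)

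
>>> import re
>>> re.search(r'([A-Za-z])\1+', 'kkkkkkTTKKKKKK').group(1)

The match spans [0:6] → 'kkkkkk'.
Captured: group 1 = 'k'.

'k'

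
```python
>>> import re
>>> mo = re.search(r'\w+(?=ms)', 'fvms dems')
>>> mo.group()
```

'fv'

The lookaround is zero-width — it requires the adjacent text to match without consuming it, so the asserted text isn't part of the match.
`search` walks the string left to right and returns the first match it finds.
The match spans [0:2] → 'fv'.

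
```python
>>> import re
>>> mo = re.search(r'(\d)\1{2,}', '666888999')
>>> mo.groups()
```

('6',)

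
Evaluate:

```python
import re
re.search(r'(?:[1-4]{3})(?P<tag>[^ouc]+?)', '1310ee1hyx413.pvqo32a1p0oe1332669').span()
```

(0, 4)

The pattern matches exactly 3 of a character in [1-4] (non-capturing group); then one or more of any character except [ouc] (lazy) (captured as 'tag').
`search` walks the string left to right and returns the first match it finds.
The match spans [0:4] → '1310'.
Captured: group 1 = '0'.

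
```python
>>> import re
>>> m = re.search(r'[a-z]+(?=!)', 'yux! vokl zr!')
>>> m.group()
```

'yux'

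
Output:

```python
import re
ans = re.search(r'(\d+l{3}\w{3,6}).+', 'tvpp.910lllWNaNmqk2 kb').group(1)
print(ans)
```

910lllWNaNmq

Pattern: one or more of a digit, then exactly 3 of a literal 'l', then 3 to 6 of a word character (captured); then one or more of any character.
`search` walks the string left to right and returns the first match it finds.
The match spans [5:22] → '910lllWNaNmqk2 kb'.
Captured: group 1 = '910lllWNaNmq'.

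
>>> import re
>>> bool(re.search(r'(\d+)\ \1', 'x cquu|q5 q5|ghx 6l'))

False

After group 1 captures some text, `\1` only succeeds where that same text appears again.
Unlike `match`, `search` isn't anchored — it looks for the pattern anywhere in the string.
Here the pattern never matches, so the call returns None, and `bool(None)` is False.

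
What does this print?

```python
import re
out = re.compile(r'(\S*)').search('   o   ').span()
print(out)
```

The pattern matches zero or more of a non-whitespace character (captured).
`re.search` tries every starting position until one works.
The match spans [0:0] → ''.
Captured: group 1 = ''.

(0, 0)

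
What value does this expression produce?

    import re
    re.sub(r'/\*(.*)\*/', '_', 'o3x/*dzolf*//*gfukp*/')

Every occurrence is swapped for '_'.

'o3x_'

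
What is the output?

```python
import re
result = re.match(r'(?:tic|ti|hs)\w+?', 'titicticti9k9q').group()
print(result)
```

`re.match` won't scan ahead — the pattern has to work from the very first character.
The match spans [0:3] → 'tit'.

tit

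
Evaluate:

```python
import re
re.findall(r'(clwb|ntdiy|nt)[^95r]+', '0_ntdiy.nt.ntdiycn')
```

['ntdiy']

Alternation tries branches left to right and keeps the first one that lets the overall match succeed at that position.
Scanning left to right: at [2:18] match 'ntdiy.nt.ntdiycn', group 1 = 'ntdiy'.
Because there's exactly one group, `findall` drops the full match and keeps group 1 from the one hit.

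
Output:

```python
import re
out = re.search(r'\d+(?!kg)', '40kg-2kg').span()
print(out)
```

The negative lookaround is zero-width — it rules out positions where the adjacent text would match, without consuming anything.
Unlike `match`, `search` isn't anchored — it looks for the pattern anywhere in the string.
The match spans [0:1] → '4'.

(0, 1)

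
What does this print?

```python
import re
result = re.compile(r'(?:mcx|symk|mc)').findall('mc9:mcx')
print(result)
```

['mc', 'mcx']

The regex engine tests alternatives in the order written; an earlier branch that matches wins even if a later one would match more.
Since nothing is captured, `findall` lists the 2 matched substrings directly.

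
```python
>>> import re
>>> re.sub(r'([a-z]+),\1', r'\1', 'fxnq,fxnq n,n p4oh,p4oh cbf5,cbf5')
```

After group 1 captures some text, `\1` only succeeds where that same text appears again.
Matches: at [0:9] → 'fxnq,fxnq'; at [10:13] → 'n,n'.
The replacement refers to a captured group, so each match is rewritten using its own captured text.

'fxnq n p4oh,p4oh cbf5,cbf5'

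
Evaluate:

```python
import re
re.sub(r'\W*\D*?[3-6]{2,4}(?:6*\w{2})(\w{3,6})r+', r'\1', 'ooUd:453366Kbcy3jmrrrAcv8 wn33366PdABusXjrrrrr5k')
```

'cy3jmrAcv8ABusXj5k'

`\1` in the replacement pulls in group 1's text for each match.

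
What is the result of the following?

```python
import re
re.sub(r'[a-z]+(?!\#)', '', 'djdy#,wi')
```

'y#,'

The negative lookaround is zero-width — it rules out positions where the adjacent text would match, without consuming anything.
Matches: at [0:3] → 'djd'; at [6:8] → 'wi'.
Every occurrence is swapped for ''.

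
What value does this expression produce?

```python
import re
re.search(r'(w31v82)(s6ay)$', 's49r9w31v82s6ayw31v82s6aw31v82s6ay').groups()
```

('w31v82', 's6ay')

The match spans [24:34] → 'w31v82s6ay'.
Captured: group 1 = 'w31v82', group 2 = 's6ay'.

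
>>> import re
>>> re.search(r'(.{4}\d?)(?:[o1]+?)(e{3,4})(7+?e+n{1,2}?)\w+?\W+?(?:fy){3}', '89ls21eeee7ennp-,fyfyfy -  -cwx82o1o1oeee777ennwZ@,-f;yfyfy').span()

(0, 23)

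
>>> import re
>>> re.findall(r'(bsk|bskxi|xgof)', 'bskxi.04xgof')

['bsk', 'xgof']

Alternation tries branches left to right and keeps the first one that lets the overall match succeed at that position.
Scanning left to right: at [0:3] match 'bsk', group 1 = 'bsk'; at [8:12] match 'xgof', group 1 = 'xgof'.
One capturing group, so `findall` returns just the captured substring from each match — 2 in all.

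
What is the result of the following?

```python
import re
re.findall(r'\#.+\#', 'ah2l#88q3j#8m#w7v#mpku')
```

`findall` yields the raw match text (1 of them) because the pattern has no groups.

['#88q3j#8m#w7v#']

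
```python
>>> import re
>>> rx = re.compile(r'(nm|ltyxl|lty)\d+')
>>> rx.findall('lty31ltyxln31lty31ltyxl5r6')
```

['lty', 'lty', 'ltyxl']

Walking the string: at [0:5] match 'lty31', group 1 = 'lty'; at [13:18] match 'lty31', group 1 = 'lty'; at [18:24] match 'ltyxl5', group 1 = 'ltyxl'.
Because there's exactly one group, `findall` drops the full match and keeps group 1 from each hit.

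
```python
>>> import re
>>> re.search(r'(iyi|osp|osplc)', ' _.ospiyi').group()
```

'osp'

Unlike `match`, `search` isn't anchored — it looks for the pattern anywhere in the string.
The match spans [3:6] → 'osp'.
Captured: group 1 = 'osp'.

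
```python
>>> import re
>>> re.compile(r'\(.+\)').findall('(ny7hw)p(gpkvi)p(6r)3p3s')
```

Matches: at [0:20] → '(ny7hw)p(gpkvi)p(6r)'.
Since nothing is captured, `findall` lists the 1 matched substring directly.

['(ny7hw)p(gpkvi)p(6r)']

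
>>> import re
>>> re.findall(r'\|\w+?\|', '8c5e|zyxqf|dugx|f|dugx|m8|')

['|zyxqf|', '|f|', '|m8|']

Since nothing is captured, `findall` lists the 3 matched substrings directly.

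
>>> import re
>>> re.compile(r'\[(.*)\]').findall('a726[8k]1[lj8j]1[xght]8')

Walking the string: at [4:22] match '[8k]1[lj8j]1[xght]', group 1 = '8k]1[lj8j]1[xght'.
`findall` collects group 1 from the one match (1 total).

['8k]1[lj8j]1[xght']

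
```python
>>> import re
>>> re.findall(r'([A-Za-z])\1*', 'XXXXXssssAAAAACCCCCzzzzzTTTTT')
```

`\1` is not a pattern — it's the concrete string captured by group 1, re-applied verbatim.
Walking the string: at [0:5] match 'XXXXX', group 1 = 'X'; at [5:9] match 'ssss', group 1 = 's'; at [9:14] match 'AAAAA', group 1 = 'A'; at [14:19] match 'CCCCC', group 1 = 'C'; at [19:24] match 'zzzzz', group 1 = 'z'; ….
One capturing group, so `findall` returns just the captured substring from each match — 6 in all.

['X', 's', 'A', 'C', 'z', 'T']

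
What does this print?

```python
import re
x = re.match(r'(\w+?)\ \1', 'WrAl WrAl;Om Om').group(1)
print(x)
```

WrAl

A backreference is literal: `\1` must see the identical characters the first group matched.
`re.match` won't scan ahead — the pattern has to work from the very first character.
The match spans [0:9] → 'WrAl WrAl'.
Captured: group 1 = 'WrAl'.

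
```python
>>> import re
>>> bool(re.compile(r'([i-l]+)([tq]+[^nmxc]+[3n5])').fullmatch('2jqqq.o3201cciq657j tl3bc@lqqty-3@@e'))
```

False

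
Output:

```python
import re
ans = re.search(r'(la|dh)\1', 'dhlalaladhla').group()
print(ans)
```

lala

`\1` has to match the exact text group 1 already captured.
The match spans [2:6] → 'lala'.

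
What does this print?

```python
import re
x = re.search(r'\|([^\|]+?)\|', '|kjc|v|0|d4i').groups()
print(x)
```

('kjc',)

`re.search` scans for the first position where the pattern succeeds.
The match spans [0:5] → '|kjc|'.
Captured: group 1 = 'kjc'.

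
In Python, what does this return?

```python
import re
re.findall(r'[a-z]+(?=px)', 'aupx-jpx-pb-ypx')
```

['au', 'j', 'y']

Lookahead/lookbehind check context without consuming it, so the matched span excludes the asserted characters.
Scanning left to right: at [0:2] → 'au'; at [5:6] → 'j'; at [12:13] → 'y'.
`findall` yields the raw match text (3 of them) because the pattern has no groups.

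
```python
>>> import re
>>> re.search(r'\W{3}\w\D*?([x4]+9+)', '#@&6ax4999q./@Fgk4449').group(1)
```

'x4999'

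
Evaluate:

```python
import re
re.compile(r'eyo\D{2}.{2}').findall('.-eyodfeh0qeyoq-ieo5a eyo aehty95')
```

['eyodfeh', 'eyoq-ie', 'eyo aeh']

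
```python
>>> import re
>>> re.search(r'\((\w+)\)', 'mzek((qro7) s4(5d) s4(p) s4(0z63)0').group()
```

The match spans [5:11] → '(qro7)'.

'(qro7)'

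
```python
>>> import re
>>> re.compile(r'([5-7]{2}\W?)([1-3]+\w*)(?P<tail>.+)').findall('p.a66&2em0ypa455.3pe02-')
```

[('66&', '2em0ypa455', '.3pe02-')]

The pattern matches exactly 2 of a character in [5-7], then optionally a non-word character (captured); then one or more of a character in [1-3], then zero or more of a word character (captured); then one or more of any character (captured as 'tail').
Walking the string: at [3:23] match '66&2em0ypa455.3pe02-', groups = ('66&', '2em0ypa455', '.3pe02-').
With 3 capturing groups, `findall` returns a 3-tuple per match.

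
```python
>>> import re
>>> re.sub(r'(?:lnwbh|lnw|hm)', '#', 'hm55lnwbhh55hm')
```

Alternation tries branches left to right and keeps the first one that lets the overall match succeed at that position.
`sub` substitutes '#' at each match site.

'#55#h55#'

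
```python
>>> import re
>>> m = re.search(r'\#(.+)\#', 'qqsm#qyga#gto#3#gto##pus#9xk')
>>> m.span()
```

(4, 25)

`search` walks the string left to right and returns the first match it finds.
The match spans [4:25] → '#qyga#gto#3#gto##pus#'.
Captured: group 1 = 'qyga#gto#3#gto##pus'.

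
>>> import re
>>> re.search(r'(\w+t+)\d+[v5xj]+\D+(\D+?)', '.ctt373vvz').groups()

('ctt', 'z')

The match spans [1:10] → 'ctt373vvz'.
Captured: group 1 = 'ctt', group 2 = 'z'.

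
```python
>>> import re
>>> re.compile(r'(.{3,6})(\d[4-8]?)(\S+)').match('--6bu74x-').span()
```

(0, 9)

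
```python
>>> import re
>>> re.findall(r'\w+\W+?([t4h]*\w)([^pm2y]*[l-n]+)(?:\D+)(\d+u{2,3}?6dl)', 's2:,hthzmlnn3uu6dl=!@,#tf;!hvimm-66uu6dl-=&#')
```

The pattern matches one or more of a word character, then one or more of a non-word character (lazy); then zero or more of one of [t4h], then a word character (captured); then zero or more of any character except [pm2y], then one or more of a character in [l-n] (captured); then one or more of a non-digit (non-capturing group); then one or more of a digit, then 2 to 3 of a literal 'u' (lazy), then the literal '6dl' (captured).
Walking the string: at [0:18] match 's2:,hthzmlnn3uu6dl', groups = ('hthz', 'mln', '3uu6dl'); at [23:40] match 'tf;!hvimm-66uu6dl', groups = ('hv', 'imm', '66uu6dl').
`findall` packs the 3 group values into a tuple for every match.

[('hthz', 'mln', '3uu6dl'), ('hv', 'imm', '66uu6dl')]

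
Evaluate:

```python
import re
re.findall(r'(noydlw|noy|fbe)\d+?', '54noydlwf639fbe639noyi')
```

Scanning left to right: at [12:16] match 'fbe6', group 1 = 'fbe'.
`findall` collects group 1 from the one match (1 total).

['fbe']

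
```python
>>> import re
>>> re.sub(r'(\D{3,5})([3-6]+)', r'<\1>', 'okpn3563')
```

Each match is replaced using the text its own group 1 captured.

'<okpn>'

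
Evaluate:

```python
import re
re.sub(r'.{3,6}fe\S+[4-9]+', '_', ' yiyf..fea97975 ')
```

The pattern matches 3 to 6 of any character, then the literal 'fe'; then one or more of a non-whitespace character, then one or more of a character in [4-9].
Matches: at [1:15] → 'yiyf..fea97975'.
Each match is replaced by '_'.

' _ '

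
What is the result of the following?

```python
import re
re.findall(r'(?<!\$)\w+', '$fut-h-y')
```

['ut', 'h', 'y']

The negative lookahead/lookbehind blocks any match where the forbidden context is present.
No capturing groups, so `findall` returns the 3 full match strings.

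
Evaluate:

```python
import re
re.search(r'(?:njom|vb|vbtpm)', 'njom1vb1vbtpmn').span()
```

(0, 4)

`search` walks the string left to right and returns the first match it finds.
The match spans [0:4] → 'njom'.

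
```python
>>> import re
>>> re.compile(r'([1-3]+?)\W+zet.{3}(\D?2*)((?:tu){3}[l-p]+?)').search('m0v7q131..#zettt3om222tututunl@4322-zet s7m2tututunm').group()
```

With the lazy modifier that quantifier settles for the fewest repetitions that let the rest of the pattern succeed (the atoms after it are unaffected and can still be greedy).
The match spans [32:51] → '322-zet s7m2tututun'.

'322-zet s7m2tututun'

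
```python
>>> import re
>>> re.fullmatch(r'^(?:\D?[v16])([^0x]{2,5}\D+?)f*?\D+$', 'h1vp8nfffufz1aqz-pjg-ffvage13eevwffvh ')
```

None

The pattern matches anchored at the start of the string; then optionally a non-digit, then one of [v16] (non-capturing group); then 2 to 5 of any character except [0x], then one or more of a non-digit (lazy) (captured); then zero or more of a literal 'f' (lazy), then one or more of a non-digit; then anchored at the end.
`fullmatch` succeeds only if the pattern covers the string from start to end.
Here the string isn't matched end-to-end, so the call returns None.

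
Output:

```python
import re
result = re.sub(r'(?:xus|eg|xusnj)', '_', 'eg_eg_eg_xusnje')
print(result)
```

The regex engine tests alternatives in the order written; an earlier branch that matches wins even if a later one would match more.
Matches: at [0:2] → 'eg'; at [3:5] → 'eg'; at [6:8] → 'eg'; at [9:12] → 'xus'.
Each match is replaced by '_'.

_______nje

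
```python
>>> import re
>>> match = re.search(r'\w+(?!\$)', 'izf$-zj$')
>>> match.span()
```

(0, 2)

The negative lookaround is zero-width — it rules out positions where the adjacent text would match, without consuming anything.
`re.search` tries every starting position until one works.
The match spans [0:2] → 'iz'.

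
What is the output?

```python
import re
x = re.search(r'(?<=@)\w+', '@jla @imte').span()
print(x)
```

Because the assertion is zero-width, the text it checks is not consumed and won't appear in the result.
The match spans [1:4] → 'jla'.

(1, 4)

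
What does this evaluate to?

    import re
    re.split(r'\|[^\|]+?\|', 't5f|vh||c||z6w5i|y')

['t5f', '', '', 'y']

Matches to split on: at [3:7] → '|vh|'; at [7:10] → '|c|'; at [10:17] → '|z6w5i|'.
Splitting on the pattern gives 4 pieces.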